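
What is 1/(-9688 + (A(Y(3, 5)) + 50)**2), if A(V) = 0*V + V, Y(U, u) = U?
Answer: -1/6879 ≈ -0.00014537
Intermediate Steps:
A(V) = V (A(V) = 0 + V = V)
1/(-9688 + (A(Y(3, 5)) + 50)**2) = 1/(-9688 + (3 + 50)**2) = 1/(-9688 + 53**2) = 1/(-9688 + 2809) = 1/(-6879) = -1/6879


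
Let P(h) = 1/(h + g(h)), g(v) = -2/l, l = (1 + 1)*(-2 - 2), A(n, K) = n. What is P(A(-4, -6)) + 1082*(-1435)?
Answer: -23290054/15 ≈ -1.5527e+6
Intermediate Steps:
l = -8 (l = 2*(-4) = -8)
g(v) = ¼ (g(v) = -2/(-8) = -2*(-⅛) = ¼)
P(h) = 1/(¼ + h) (P(h) = 1/(h + ¼) = 1/(¼ + h))
P(A(-4, -6)) + 1082*(-1435) = 4/(1 + 4*(-4)) + 1082*(-1435) = 4/(1 - 16) - 1552670 = 4/(-15) - 1552670 = 4*(-1/15) - 1552670 = -4/15 - 1552670 = -23290054/15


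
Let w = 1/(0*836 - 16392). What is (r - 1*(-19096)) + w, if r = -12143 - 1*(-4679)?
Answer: 190671743/16392 ≈ 11632.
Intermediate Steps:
r = -7464 (r = -12143 + 4679 = -7464)
w = -1/16392 (w = 1/(0 - 16392) = 1/(-16392) = -1/16392 ≈ -6.1005e-5)
(r - 1*(-19096)) + w = (-7464 - 1*(-19096)) - 1/16392 = (-7464 + 19096) - 1/16392 = 11632 - 1/16392 = 190671743/16392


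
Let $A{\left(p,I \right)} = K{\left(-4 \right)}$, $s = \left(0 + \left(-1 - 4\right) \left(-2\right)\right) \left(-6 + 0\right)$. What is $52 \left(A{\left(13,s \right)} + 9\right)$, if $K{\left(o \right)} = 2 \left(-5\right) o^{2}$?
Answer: $-7852$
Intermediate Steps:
$K{\left(o \right)} = - 10 o^{2}$
$s = -60$ ($s = \left(0 - -10\right) \left(-6\right) = \left(0 + 10\right) \left(-6\right) = 10 \left(-6\right) = -60$)
$A{\left(p,I \right)} = -160$ ($A{\left(p,I \right)} = - 10 \left(-4\right)^{2} = \left(-10\right) 16 = -160$)
$52 \left(A{\left(13,s \right)} + 9\right) = 52 \left(-160 + 9\right) = 52 \left(-151\right) = -7852$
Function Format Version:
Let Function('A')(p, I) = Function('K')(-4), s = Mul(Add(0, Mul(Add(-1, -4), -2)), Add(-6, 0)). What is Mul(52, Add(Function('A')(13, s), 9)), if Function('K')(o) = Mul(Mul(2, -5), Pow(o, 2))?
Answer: -7852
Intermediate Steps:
Function('K')(o) = Mul(-10, Pow(o, 2))
s = -60 (s = Mul(Add(0, Mul(-5, -2)), -6) = Mul(Add(0, 10), -6) = Mul(10, -6) = -60)
Function('A')(p, I) = -160 (Function('A')(p, I) = Mul(-10, Pow(-4, 2)) = Mul(-10, 16) = -160)
Mul(52, Add(Function('A')(13, s), 9)) = Mul(52, Add(-160, 9)) = Mul(52, -151) = -7852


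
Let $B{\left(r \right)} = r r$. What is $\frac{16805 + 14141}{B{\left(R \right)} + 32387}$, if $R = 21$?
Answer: $\frac{15473}{16414} \approx 0.94267$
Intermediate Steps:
$B{\left(r \right)} = r^{2}$
$\frac{16805 + 14141}{B{\left(R \right)} + 32387} = \frac{16805 + 14141}{21^{2} + 32387} = \frac{30946}{441 + 32387} = \frac{30946}{32828} = 30946 \cdot \frac{1}{32828} = \frac{15473}{16414}$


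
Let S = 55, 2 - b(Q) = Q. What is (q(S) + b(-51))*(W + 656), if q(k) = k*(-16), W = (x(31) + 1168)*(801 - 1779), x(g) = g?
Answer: 969215882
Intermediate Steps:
b(Q) = 2 - Q
W = -1172622 (W = (31 + 1168)*(801 - 1779) = 1199*(-978) = -1172622)
q(k) = -16*k
(q(S) + b(-51))*(W + 656) = (-16*55 + (2 - 1*(-51)))*(-1172622 + 656) = (-880 + (2 + 51))*(-1171966) = (-880 + 53)*(-1171966) = -827*(-1171966) = 969215882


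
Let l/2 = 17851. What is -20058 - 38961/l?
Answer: -716149677/35702 ≈ -20059.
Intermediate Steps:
l = 35702 (l = 2*17851 = 35702)
-20058 - 38961/l = -20058 - 38961/35702 = -716149677/35702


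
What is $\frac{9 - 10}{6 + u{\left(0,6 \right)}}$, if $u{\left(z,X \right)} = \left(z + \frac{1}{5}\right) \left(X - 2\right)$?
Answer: $- \frac{5}{34} \approx -0.14706$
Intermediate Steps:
$u{\left(z,X \right)} = \left(-2 + X\right) \left(\frac{1}{5} + z\right)$ ($u{\left(z,X \right)} = \left(z + \frac{1}{5}\right) \left(-2 + X\right) = \left(\frac{1}{5} + z\right) \left(-2 + X\right) = \left(-2 + X\right) \left(\frac{1}{5} + z\right)$)
$\frac{9 - 10}{6 + u{\left(0,6 \right)}} = \frac{9 - 10}{6 + \left(- \frac{2}{5} - 0 + \frac{1}{5} \cdot 6 + 6 \cdot 0\right)} = \frac{1}{6 + \left(- \frac{2}{5} + 0 + \frac{6}{5} + 0\right)} \left(-1\right) = \frac{1}{6 + \frac{4}{5}} \left(-1\right) = \frac{1}{\frac{34}{5}} \left(-1\right) = \frac{5}{34} \left(-1\right) = - \frac{5}{34}$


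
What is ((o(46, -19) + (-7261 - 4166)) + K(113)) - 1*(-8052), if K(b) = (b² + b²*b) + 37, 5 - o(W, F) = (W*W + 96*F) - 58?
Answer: 1452099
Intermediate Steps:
o(W, F) = 63 - W² - 96*F (o(W, F) = 5 - ((W*W + 96*F) - 58) = 5 - ((W² + 96*F) - 58) = 5 - (-58 + W² + 96*F) = 5 + (58 - W² - 96*F) = 63 - W² - 96*F)
K(b) = 37 + b² + b³ (K(b) = (b² + b³) + 37 = 37 + b² + b³)
((o(46, -19) + (-7261 - 4166)) + K(113)) - 1*(-8052) = (((63 - 1*46² - 96*(-19)) + (-7261 - 4166)) + (37 + 113² + 113³)) - 1*(-8052) = (((63 - 1*2116 + 1824) - 11427) + (37 + 12769 + 1442897)) + 8052 = (((63 - 2116 + 1824) - 11427) + 1455703) + 8052 = ((-229 - 11427) + 1455703) + 8052 = (-11656 + 1455703) + 8052 = 1444047 + 8052 = 1452099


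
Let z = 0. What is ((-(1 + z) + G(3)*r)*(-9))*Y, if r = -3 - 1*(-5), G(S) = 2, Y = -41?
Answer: 1107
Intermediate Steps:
r = 2 (r = -3 + 5 = 2)
((-(1 + z) + G(3)*r)*(-9))*Y = ((-(1 + 0) + 2*2)*(-9))*(-41) = ((-1*1 + 4)*(-9))*(-41) = ((-1 + 4)*(-9))*(-41) = (3*(-9))*(-41) = -27*(-41) = 1107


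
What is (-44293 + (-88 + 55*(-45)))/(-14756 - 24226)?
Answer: 23428/19491 ≈ 1.2020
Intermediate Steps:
(-44293 + (-88 + 55*(-45)))/(-14756 - 24226) = (-44293 + (-88 - 2475))/(-38982) = (-44293 - 2563)*(-1/38982) = -46856*(-1/38982) = 23428/19491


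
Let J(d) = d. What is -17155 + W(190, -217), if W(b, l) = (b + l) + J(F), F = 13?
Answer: -17169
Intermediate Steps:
W(b, l) = 13 + b + l (W(b, l) = (b + l) + 13 = 13 + b + l)
-17155 + W(190, -217) = -17155 + (13 + 190 - 217) = -17155 - 14 = -17169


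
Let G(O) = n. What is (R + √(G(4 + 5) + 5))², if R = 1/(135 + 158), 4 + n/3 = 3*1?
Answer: 171699/85849 + 2*√2/293 ≈ 2.0097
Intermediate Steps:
n = -3 (n = -12 + 3*(3*1) = -12 + 3*3 = -12 + 9 = -3)
R = 1/293 ≈ 0.0034130
G(O) = -3
(R + √(G(4 + 5) + 5))² = (1/293 + √(-3 + 5))² = (1/293 + √2)²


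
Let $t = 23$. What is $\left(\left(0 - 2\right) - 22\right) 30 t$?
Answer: $-16560$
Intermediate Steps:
$\left(\left(0 - 2\right) - 22\right) 30 t = \left(\left(0 - 2\right) - 22\right) 30 \cdot 23 = \left(-2 - 22\right) 30 \cdot 23 = \left(-24\right) 30 \cdot 23 = \left(-720\right) 23 = -16560$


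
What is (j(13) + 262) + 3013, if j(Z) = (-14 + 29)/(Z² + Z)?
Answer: 596065/182 ≈ 3275.1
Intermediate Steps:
j(Z) = 15/(Z + Z²)
(j(13) + 262) + 3013 = (15/(13*(1 + 13)) + 262) + 3013 = (15*(1/13)/14 + 262) + 3013 = (15*(1/13)*(1/14) + 262) + 3013 = (15/182 + 262) + 3013 = 47699/182 + 3013 = 596065/182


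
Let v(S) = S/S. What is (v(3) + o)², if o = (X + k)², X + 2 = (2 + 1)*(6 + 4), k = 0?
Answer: 616225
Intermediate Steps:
X = 28 (X = -2 + (2 + 1)*(6 + 4) = -2 + 3*10 = -2 + 30 = 28)
v(S) = 1
o = 784 (o = (28 + 0)² = 28² = 784)
(v(3) + o)² = (1 + 784)² = 785² = 616225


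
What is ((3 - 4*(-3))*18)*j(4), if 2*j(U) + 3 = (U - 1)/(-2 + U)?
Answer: -405/2 ≈ -202.50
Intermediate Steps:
j(U) = -3/2 + (-1 + U)/(2*(-2 + U)) (j(U) = -3/2 + ((U - 1)/(-2 + U))/2 = -3/2 + ((-1 + U)/(-2 + U))/2 = -3/2 + (-1 + U)/(2*(-2 + U)))
((3 - 4*(-3))*18)*j(4) = ((3 - 4*(-3))*18)*((5/2 - 1*4)/(-2 + 4)) = ((3 + 12)*18)*((5/2 - 4)/2) = (15*18)*((½)*(-3/2)) = 270*(-¾) = -405/2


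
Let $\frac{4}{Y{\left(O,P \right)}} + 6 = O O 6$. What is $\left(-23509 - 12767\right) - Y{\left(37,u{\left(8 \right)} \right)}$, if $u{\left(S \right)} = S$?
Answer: $- \frac{74438353}{2052} \approx -36276.0$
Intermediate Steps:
$Y{\left(O,P \right)} = \frac{4}{-6 + 6 O^{2}}$ ($Y{\left(O,P \right)} = \frac{4}{-6 + O O 6} = \frac{4}{-6 + O^{2} \cdot 6} = \frac{4}{-6 + 6 O^{2}}$)
$\left(-23509 - 12767\right) - Y{\left(37,u{\left(8 \right)} \right)} = \left(-23509 - 12767\right) - \frac{2}{3 \left(-1 + 37^{2}\right)} = -36276 - \frac{2}{3 \left(-1 + 1369\right)} = -36276 - \frac{2}{3 \cdot 1368} = -36276 - \frac{2}{3} \cdot \frac{1}{1368} = -36276 - \frac{1}{2052} = - \frac{74438353}{2052}$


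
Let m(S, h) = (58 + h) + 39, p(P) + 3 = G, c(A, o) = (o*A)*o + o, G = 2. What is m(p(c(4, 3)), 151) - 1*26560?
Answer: -26312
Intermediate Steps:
c(A, o) = o + A*o**2 (c(A, o) = (A*o)*o + o = A*o**2 + o = o + A*o**2)
p(P) = -1 (p(P) = -3 + 2 = -1)
m(S, h) = 97 + h
m(p(c(4, 3)), 151) - 1*26560 = (97 + 151) - 1*26560 = 248 - 26560 = -26312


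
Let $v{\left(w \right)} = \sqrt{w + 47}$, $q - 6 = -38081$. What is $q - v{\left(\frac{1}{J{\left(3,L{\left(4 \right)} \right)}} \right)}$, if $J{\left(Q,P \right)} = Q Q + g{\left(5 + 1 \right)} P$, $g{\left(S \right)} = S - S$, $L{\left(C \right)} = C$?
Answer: $-38075 - \frac{2 \sqrt{106}}{3} \approx -38082.0$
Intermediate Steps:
$q = -38075$ ($q = 6 - 38081 = -38075$)
$g{\left(S \right)} = 0$
$J{\left(Q,P \right)} = Q^{2}$ ($J{\left(Q,P \right)} = Q Q + 0 P = Q^{2} + 0 = Q^{2}$)
$v{\left(w \right)} = \sqrt{47 + w}$
$q - v{\left(\frac{1}{J{\left(3,L{\left(4 \right)} \right)}} \right)} = -38075 - \sqrt{47 + \frac{1}{3^{2}}} = -38075 - \sqrt{47 + \frac{1}{9}} = -38075 - \sqrt{\frac{424}{9}} = -38075 - \frac{2 \sqrt{106}}{3}$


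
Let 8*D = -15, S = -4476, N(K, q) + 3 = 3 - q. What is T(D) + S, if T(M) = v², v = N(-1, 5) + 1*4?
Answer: -4475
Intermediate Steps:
N(K, q) = -q (N(K, q) = -3 + (3 - q) = -q)
D = -15/8 (D = (⅛)*(-15) = -15/8 ≈ -1.8750)
v = -1 (v = -1*5 + 1*4 = -5 + 4 = -1)
T(M) = 1 (T(M) = (-1)² = 1)
T(D) + S = 1 - 4476 = -4475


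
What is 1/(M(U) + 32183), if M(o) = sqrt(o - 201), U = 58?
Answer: 32183/1035745632 - I*sqrt(143)/1035745632 ≈ 3.1072e-5 - 1.1546e-8*I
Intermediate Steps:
M(o) = sqrt(-201 + o)
1/(M(U) + 32183) = 1/(sqrt(-201 + 58) + 32183) = 1/(sqrt(-143) + 32183) = 1/(I*sqrt(143) + 32183) = 1/(32183 + I*sqrt(143))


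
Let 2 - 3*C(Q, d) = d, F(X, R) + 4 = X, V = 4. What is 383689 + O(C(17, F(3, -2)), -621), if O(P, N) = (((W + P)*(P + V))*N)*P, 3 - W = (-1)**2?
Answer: 374374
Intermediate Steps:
W = 2 (W = 3 - 1*(-1)**2 = 3 - 1*1 = 3 - 1 = 2)
F(X, R) = -4 + X
C(Q, d) = 2/3 - d/3
O(P, N) = N*P*(2 + P)*(4 + P) (O(P, N) = (((2 + P)*(P + 4))*N)*P = (((2 + P)*(4 + P))*N)*P = (N*(2 + P)*(4 + P))*P = N*P*(2 + P)*(4 + P))
383689 + O(C(17, F(3, -2)), -621) = 383689 - 621*(2/3 - (-4 + 3)/3)*(8 + (2/3 - (-4 + 3)/3)**2 + 6*(2/3 - (-4 + 3)/3)) = 383689 - 621*(2/3 - 1/3*(-1))*(8 + (2/3 - 1/3*(-1))**2 + 6*(2/3 - 1/3*(-1))) = 383689 - 621*(2/3 + 1/3)*(8 + (2/3 + 1/3)**2 + 6*(2/3 + 1/3)) = 383689 - 621*1*(8 + 1**2 + 6*1) = 383689 - 621*1*(8 + 1 + 6) = 383689 - 621*1*15 = 383689 - 9315 = 374374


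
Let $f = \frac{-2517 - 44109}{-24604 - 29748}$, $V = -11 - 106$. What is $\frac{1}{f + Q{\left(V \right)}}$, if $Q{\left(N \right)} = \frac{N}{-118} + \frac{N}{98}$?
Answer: $\frac{78565816}{51499923} \approx 1.5256$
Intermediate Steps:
$V = -117$ ($V = -11 - 106 = -117$)
$Q{\left(N \right)} = \frac{5 N}{2891}$ ($Q{\left(N \right)} = N \left(- \frac{1}{118}\right) + N \frac{1}{98} = - \frac{N}{118} + \frac{N}{98} = \frac{5 N}{2891}$)
$f = \frac{23313}{27176}$ ($f = - \frac{46626}{-54352} = \left(-46626\right) \left(- \frac{1}{54352}\right) = \frac{23313}{27176} \approx 0.85785$)
$\frac{1}{f + Q{\left(V \right)}} = \frac{1}{\frac{23313}{27176} + \frac{5}{2891} \left(-117\right)} = \frac{1}{\frac{23313}{27176} - \frac{585}{2891}} = \frac{1}{\frac{51499923}{78565816}} = \frac{78565816}{51499923}$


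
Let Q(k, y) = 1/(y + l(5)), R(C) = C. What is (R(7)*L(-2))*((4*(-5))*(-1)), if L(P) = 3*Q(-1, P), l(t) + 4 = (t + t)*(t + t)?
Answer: 210/47 ≈ 4.4681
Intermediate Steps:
l(t) = -4 + 4*t² (l(t) = -4 + (t + t)*(t + t) = -4 + (2*t)*(2*t) = -4 + 4*t²)
Q(k, y) = 1/(96 + y) (Q(k, y) = 1/(y + (-4 + 4*5²)) = 1/(y + (-4 + 4*25)) = 1/(y + (-4 + 100)) = 1/(y + 96) = 1/(96 + y))
L(P) = 3/(96 + P)
(R(7)*L(-2))*((4*(-5))*(-1)) = (7*(3/(96 - 2)))*((4*(-5))*(-1)) = (7*(3/94))*(-20*(-1)) = (7*(3*(1/94)))*20 = (7*(3/94))*20 = (21/94)*20 = 210/47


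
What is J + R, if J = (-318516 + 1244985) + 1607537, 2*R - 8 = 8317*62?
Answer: 2791837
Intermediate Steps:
R = 257831 (R = 4 + (8317*62)/2 = 4 + (½)*515654 = 4 + 257827 = 257831)
J = 2534006 (J = 926469 + 1607537 = 2534006)
J + R = 2534006 + 257831 = 2791837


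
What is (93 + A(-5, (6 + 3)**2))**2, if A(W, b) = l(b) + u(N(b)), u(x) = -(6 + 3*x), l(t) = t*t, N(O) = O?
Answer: 41024025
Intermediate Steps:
l(t) = t**2
u(x) = -6 - 3*x (u(x) = -(6 + 3*x) = -3*(2 + x) = -6 - 3*x)
A(W, b) = -6 + b**2 - 3*b (A(W, b) = b**2 + (-6 - 3*b) = -6 + b**2 - 3*b)
(93 + A(-5, (6 + 3)**2))**2 = (93 + (-6 + ((6 + 3)**2)**2 - 3*(6 + 3)**2))**2 = (93 + (-6 + (9**2)**2 - 3*9**2))**2 = (93 + (-6 + 81**2 - 3*81))**2 = (93 + (-6 + 6561 - 243))**2 = (93 + 6312)**2 = 6405**2 = 41024025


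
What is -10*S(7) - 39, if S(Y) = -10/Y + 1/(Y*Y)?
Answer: -1221/49 ≈ -24.918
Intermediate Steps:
S(Y) = Y**(-2) - 10/Y (S(Y) = -10/Y + Y**(-2) = Y**(-2) - 10/Y)
-10*S(7) - 39 = -10*(1 - 10*7)/7**2 - 39 = -10*(1 - 70)/49 - 39 = -10*(-69)/49 - 39 = -10*(-69/49) - 39 = 690/49 - 39 = -1221/49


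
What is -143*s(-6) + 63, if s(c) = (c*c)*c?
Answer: 30951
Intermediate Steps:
s(c) = c³ (s(c) = c²*c = c³)
-143*s(-6) + 63 = -143*(-6)³ + 63 = -143*(-216) + 63 = 30888 + 63 = 30951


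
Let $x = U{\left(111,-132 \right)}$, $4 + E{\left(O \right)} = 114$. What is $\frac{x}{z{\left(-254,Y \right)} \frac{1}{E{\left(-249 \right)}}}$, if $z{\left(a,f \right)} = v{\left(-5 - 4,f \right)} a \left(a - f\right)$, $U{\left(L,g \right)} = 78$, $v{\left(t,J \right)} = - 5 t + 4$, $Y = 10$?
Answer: $\frac{65}{24892} \approx 0.0026113$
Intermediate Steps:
$E{\left(O \right)} = 110$ ($E{\left(O \right)} = -4 + 114 = 110$)
$v{\left(t,J \right)} = 4 - 5 t$
$x = 78$
$z{\left(a,f \right)} = 49 a \left(a - f\right)$ ($z{\left(a,f \right)} = \left(4 - 5 \left(-5 - 4\right)\right) a \left(a - f\right) = \left(4 - -45\right) a \left(a - f\right) = \left(4 + 45\right) a \left(a - f\right) = 49 a \left(a - f\right)$)
$\frac{x}{z{\left(-254,Y \right)} \frac{1}{E{\left(-249 \right)}}} = \frac{78}{49 \left(-254\right) \left(-254 - 10\right) \frac{1}{110}} = \frac{78}{49 \left(-254\right) \left(-264\right) \frac{1}{110}} = \frac{78}{3285744 \cdot \frac{1}{110}} = \frac{78}{\frac{149352}{5}} = 78 \cdot \frac{5}{149352} = \frac{65}{24892}$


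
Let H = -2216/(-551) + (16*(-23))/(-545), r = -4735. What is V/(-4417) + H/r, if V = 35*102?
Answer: -726057398678/897216896575 ≈ -0.80923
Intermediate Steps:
H = 1410488/300295 (H = -2216*(-1/551) - 368*(-1/545) = 2216/551 + 368/545 = 1410488/300295 ≈ 4.6970)
V = 3570
V/(-4417) + H/r = 3570/(-4417) + (1410488/300295)/(-4735) = 3570*(-1/4417) + (1410488/300295)*(-1/4735) = -510/631 - 1410488/1421896825 = -726057398678/897216896575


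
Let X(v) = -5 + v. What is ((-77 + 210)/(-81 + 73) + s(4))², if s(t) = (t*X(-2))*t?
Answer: 1058841/64 ≈ 16544.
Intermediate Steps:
s(t) = -7*t² (s(t) = (t*(-5 - 2))*t = (t*(-7))*t = (-7*t)*t = -7*t²)
((-77 + 210)/(-81 + 73) + s(4))² = ((-77 + 210)/(-81 + 73) - 7*4²)² = (133/(-8) - 7*16)² = (133*(-⅛) - 112)² = (-133/8 - 112)² = (-1029/8)² = 1058841/64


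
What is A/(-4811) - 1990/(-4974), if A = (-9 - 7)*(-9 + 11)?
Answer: 4866529/11964957 ≈ 0.40673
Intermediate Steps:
A = -32 (A = -16*2 = -32)
A/(-4811) - 1990/(-4974) = -32/(-4811) - 1990/(-4974) = -32*(-1/4811) - 1990*(-1/4974) = 32/4811 + 995/2487 = 4866529/11964957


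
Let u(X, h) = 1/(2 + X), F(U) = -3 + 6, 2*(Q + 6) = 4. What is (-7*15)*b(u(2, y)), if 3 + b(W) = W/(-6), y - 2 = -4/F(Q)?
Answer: 2555/8 ≈ 319.38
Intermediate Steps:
Q = -4 (Q = -6 + (1/2)*4 = -6 + 2 = -4)
F(U) = 3
y = 2/3 (y = 2 - 4/3 = 2/3 ≈ 0.66667)
b(W) = -3 - W/6 (b(W) = -3 + W/(-6) = -3 + W*(-1/6) = -3 - W/6)
(-7*15)*b(u(2, y)) = (-7*15)*(-3 - 1/(6*(2 + 2))) = -105*(-3 - 1/6/4) = -105*(-3 - 1/6*1/4) = -105*(-3 - 1/24) = -105*(-73/24) = 2555/8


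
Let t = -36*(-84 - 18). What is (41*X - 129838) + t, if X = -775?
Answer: -157941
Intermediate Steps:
t = 3672 (t = -36*(-102) = 3672)
(41*X - 129838) + t = (41*(-775) - 129838) + 3672 = (-31775 - 129838) + 3672 = -161613 + 3672 = -157941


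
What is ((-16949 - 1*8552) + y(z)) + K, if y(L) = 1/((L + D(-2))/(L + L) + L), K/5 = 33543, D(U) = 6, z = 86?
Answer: 529178337/3721 ≈ 1.4221e+5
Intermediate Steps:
K = 167715 (K = 5*33543 = 167715)
y(L) = 1/(L + (6 + L)/(2*L)) (y(L) = 1/((L + 6)/(L + L) + L) = 1/((6 + L)/((2*L)) + L) = 1/((6 + L)*(1/(2*L)) + L) = 1/((6 + L)/(2*L) + L) = 1/(L + (6 + L)/(2*L)))
((-16949 - 1*8552) + y(z)) + K = ((-16949 - 1*8552) + 2*86/(6 + 86 + 2*86²)) + 167715 = ((-16949 - 8552) + 2*86/(6 + 86 + 2*7396)) + 167715 = (-25501 + 2*86/(6 + 86 + 14792)) + 167715 = (-25501 + 2*86/14884) + 167715 = (-25501 + 2*86*(1/14884)) + 167715 = (-25501 + 43/3721) + 167715 = -94889178/3721 + 167715 = 529178337/3721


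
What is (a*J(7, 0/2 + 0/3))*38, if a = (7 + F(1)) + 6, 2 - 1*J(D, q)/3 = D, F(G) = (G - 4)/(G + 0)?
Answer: -5700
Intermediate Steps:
F(G) = (-4 + G)/G
J(D, q) = 6 - 3*D
a = 10 (a = (7 + (-4 + 1)/1) + 6 = (7 + 1*(-3)) + 6 = (7 - 3) + 6 = 4 + 6 = 10)
(a*J(7, 0/2 + 0/3))*38 = (10*(6 - 3*7))*38 = (10*(6 - 21))*38 = (10*(-15))*38 = -150*38 = -5700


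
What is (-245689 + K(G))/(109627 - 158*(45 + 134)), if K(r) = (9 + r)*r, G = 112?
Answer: -77379/27115 ≈ -2.8537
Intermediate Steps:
K(r) = r*(9 + r)
(-245689 + K(G))/(109627 - 158*(45 + 134)) = (-245689 + 112*(9 + 112))/(109627 - 158*(45 + 134)) = (-245689 + 112*121)/(109627 - 158*179) = (-245689 + 13552)/(109627 - 28282) = -232137/81345 = -232137*1/81345 = -77379/27115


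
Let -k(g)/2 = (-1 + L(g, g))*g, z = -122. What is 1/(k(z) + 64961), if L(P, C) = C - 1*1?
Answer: 1/34705 ≈ 2.8814e-5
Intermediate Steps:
L(P, C) = -1 + C (L(P, C) = C - 1 = -1 + C)
k(g) = -2*g*(-2 + g) (k(g) = -2*(-1 + (-1 + g))*g = -2*(-2 + g)*g = -2*g*(-2 + g))
1/(k(z) + 64961) = 1/(2*(-122)*(2 - 1*(-122)) + 64961) = 1/(2*(-122)*(2 + 122) + 64961) = 1/(2*(-122)*124 + 64961) = 1/(-30256 + 64961) = 1/34705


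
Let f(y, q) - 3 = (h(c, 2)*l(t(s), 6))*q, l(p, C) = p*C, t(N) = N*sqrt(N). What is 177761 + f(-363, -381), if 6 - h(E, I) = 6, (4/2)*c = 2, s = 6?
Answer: 177764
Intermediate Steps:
c = 1 (c = (1/2)*2 = 1)
t(N) = N**(3/2)
l(p, C) = C*p
h(E, I) = 0 (h(E, I) = 6 - 1*6 = 6 - 6 = 0)
f(y, q) = 3 (f(y, q) = 3 + (0*(6*6**(3/2)))*q = 3 + (0*(6*(6*sqrt(6))))*q = 3 + (0*(36*sqrt(6)))*q = 3 + 0*q = 3 + 0 = 3)
177761 + f(-363, -381) = 177761 + 3 = 177764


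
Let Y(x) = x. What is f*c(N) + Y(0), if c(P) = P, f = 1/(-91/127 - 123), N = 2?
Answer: -127/7856 ≈ -0.016166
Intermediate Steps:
f = -127/15712 (f = 1/(-91*1/127 - 123) = 1/(-91/127 - 123) = 1/(-15712/127) = -127/15712 ≈ -0.0080830)
f*c(N) + Y(0) = -127/15712*2 + 0 = -127/7856 + 0 = -127/7856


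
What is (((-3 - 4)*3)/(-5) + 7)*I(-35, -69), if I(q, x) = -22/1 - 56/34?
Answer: -22512/85 ≈ -264.85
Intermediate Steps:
I(q, x) = -402/17 (I(q, x) = -22*1 - 56*1/34 = -22 - 28/17 = -402/17)
(((-3 - 4)*3)/(-5) + 7)*I(-35, -69) = (((-3 - 4)*3)/(-5) + 7)*(-402/17) = (-7*3*(-1/5) + 7)*(-402/17) = (-21*(-1/5) + 7)*(-402/17) = (21/5 + 7)*(-402/17) = (56/5)*(-402/17) = -22512/85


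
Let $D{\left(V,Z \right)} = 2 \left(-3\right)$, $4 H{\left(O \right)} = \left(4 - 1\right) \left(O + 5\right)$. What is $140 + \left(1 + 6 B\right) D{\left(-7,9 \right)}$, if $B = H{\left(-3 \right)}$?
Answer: $80$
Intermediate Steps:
$H{\left(O \right)} = \frac{15}{4} + \frac{3 O}{4}$ ($H{\left(O \right)} = \frac{\left(4 - 1\right) \left(O + 5\right)}{4} = \frac{3 \left(5 + O\right)}{4} = \frac{15 + 3 O}{4} = \frac{15}{4} + \frac{3 O}{4}$)
$B = \frac{3}{2}$ ($B = \frac{15}{4} + \frac{3}{4} \left(-3\right) = \frac{15}{4} - \frac{9}{4} = \frac{3}{2} \approx 1.5$)
$D{\left(V,Z \right)} = -6$
$140 + \left(1 + 6 B\right) D{\left(-7,9 \right)} = 140 + \left(1 + 6 \cdot \frac{3}{2}\right) \left(-6\right) = 140 + \left(1 + 9\right) \left(-6\right) = 140 + 10 \left(-6\right) = 140 - 60 = 80$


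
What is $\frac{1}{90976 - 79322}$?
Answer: $\frac{1}{11654} \approx 8.5807 \cdot 10^{-5}$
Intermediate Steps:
$\frac{1}{90976 - 79322} = \frac{1}{11654}$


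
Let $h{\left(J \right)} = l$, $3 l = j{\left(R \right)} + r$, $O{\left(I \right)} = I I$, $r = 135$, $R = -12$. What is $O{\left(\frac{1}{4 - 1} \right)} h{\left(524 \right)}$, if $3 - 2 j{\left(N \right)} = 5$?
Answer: $\frac{134}{27} \approx 4.963$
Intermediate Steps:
$j{\left(N \right)} = -1$ ($j{\left(N \right)} = \frac{3}{2} - \frac{5}{2} = -1$)
$O{\left(I \right)} = I^{2}$
$l = \frac{134}{3}$ ($l = \frac{-1 + 135}{3} = \frac{1}{3} \cdot 134 = \frac{134}{3} \approx 44.667$)
$h{\left(J \right)} = \frac{134}{3}$
$O{\left(\frac{1}{4 - 1} \right)} h{\left(524 \right)} = \left(\frac{1}{4 - 1}\right)^{2} \cdot \frac{134}{3} = \left(\frac{1}{3}\right)^{2} \cdot \frac{134}{3} = \frac{1}{9} \cdot \frac{134}{3} = \frac{134}{27}$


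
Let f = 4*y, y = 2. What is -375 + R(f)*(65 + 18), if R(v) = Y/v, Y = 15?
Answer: -1755/8 ≈ -219.38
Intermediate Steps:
f = 8 (f = 4*2 = 8)
R(v) = 15/v
-375 + R(f)*(65 + 18) = -375 + (15/8)*(65 + 18) = -375 + (15*(1/8))*83 = -375 + (15/8)*83 = -375 + 1245/8 = -1755/8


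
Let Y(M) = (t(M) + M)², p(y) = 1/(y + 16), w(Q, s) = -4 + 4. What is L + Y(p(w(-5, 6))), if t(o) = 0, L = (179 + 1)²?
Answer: 8294401/256 ≈ 32400.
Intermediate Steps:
L = 32400 (L = 180² = 32400)
w(Q, s) = 0
p(y) = 1/(16 + y)
Y(M) = M² (Y(M) = (0 + M)² = M²)
L + Y(p(w(-5, 6))) = 32400 + (1/(16 + 0))² = 32400 + (1/16)² = 32400 + 1/256 = 8294401/256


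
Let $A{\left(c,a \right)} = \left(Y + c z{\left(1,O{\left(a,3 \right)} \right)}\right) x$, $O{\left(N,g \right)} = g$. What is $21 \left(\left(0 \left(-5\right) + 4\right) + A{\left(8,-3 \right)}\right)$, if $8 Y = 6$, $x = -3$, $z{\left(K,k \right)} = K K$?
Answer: $- \frac{1869}{4} \approx -467.25$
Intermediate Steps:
$z{\left(K,k \right)} = K^{2}$
$Y = \frac{3}{4}$ ($Y = \frac{1}{8} \cdot 6 = \frac{3}{4} \approx 0.75$)
$A{\left(c,a \right)} = - \frac{9}{4} - 3 c$ ($A{\left(c,a \right)} = \left(\frac{3}{4} + c 1^{2}\right) \left(-3\right) = \left(\frac{3}{4} + c 1\right) \left(-3\right) = \left(\frac{3}{4} + c\right) \left(-3\right) = - \frac{9}{4} - 3 c$)
$21 \left(\left(0 \left(-5\right) + 4\right) + A{\left(8,-3 \right)}\right) = 21 \left(\left(0 \left(-5\right) + 4\right) - \frac{105}{4}\right) = 21 \left(\left(0 + 4\right) - \frac{105}{4}\right) = 21 \left(4 - \frac{105}{4}\right) = 21 \left(- \frac{89}{4}\right) = - \frac{1869}{4}$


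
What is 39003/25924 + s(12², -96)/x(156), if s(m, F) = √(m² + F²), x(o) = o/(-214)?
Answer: 39003/25924 - 856*√13/13 ≈ -235.91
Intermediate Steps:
x(o) = -o/214 (x(o) = o*(-1/214) = -o/214)
s(m, F) = √(F² + m²)
39003/25924 + s(12², -96)/x(156) = 39003/25924 + √((-96)² + (12²)²)/((-1/214*156)) = 39003*(1/25924) + √(9216 + 144²)/(-78/107) = 39003/25924 + √(9216 + 20736)*(-107/78) = 39003/25924 + √29952*(-107/78) = 39003/25924 + (48*√13)*(-107/78) = 39003/25924 - 856*√13/13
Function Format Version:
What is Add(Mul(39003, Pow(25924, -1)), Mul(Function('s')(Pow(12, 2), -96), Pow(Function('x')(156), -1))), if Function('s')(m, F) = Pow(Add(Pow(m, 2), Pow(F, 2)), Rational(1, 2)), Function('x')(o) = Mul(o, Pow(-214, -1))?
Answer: Add(Rational(39003, 25924), Mul(Rational(-856, 13), Pow(13, Rational(1, 2)))) ≈ -235.91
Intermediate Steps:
Function('x')(o) = Mul(Rational(-1, 214), o) (Function('x')(o) = Mul(o, Rational(-1, 214)) = Mul(Rational(-1, 214), o))
Function('s')(m, F) = Pow(Add(Pow(F, 2), Pow(m, 2)), Rational(1, 2))
Add(Mul(39003, Pow(25924, -1)), Mul(Function('s')(Pow(12, 2), -96), Pow(Function('x')(156), -1))) = Add(Mul(39003, Pow(25924, -1)), Mul(Pow(Add(Pow(-96, 2), Pow(Pow(12, 2), 2)), Rational(1, 2)), Pow(Mul(Rational(-1, 214), 156), -1))) = Add(Mul(39003, Rational(1, 25924)), Mul(Pow(Add(9216, Pow(144, 2)), Rational(1, 2)), Pow(Rational(-78, 107), -1))) = Add(Rational(39003, 25924), Mul(Pow(Add(9216, 20736), Rational(1, 2)), Rational(-107, 78))) = Add(Rational(39003, 25924), Mul(Pow(29952, Rational(1, 2)), Rational(-107, 78))) = Add(Rational(39003, 25924), Mul(Mul(48, Pow(13, Rational(1, 2))), Rational(-107, 78))) = Add(Rational(39003, 25924), Mul(Rational(-856, 13), Pow(13, Rational(1, 2))))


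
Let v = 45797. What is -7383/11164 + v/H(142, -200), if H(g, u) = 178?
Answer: 254981767/993596 ≈ 256.63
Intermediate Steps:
-7383/11164 + v/H(142, -200) = -7383/11164 + 45797/178 = 254981767/993596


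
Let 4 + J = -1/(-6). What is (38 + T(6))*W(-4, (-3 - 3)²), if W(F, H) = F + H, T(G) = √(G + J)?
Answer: 1216 + 16*√78/3 ≈ 1263.1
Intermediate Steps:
J = -23/6 (J = -4 - 1/(-6) = -4 - 1*(-⅙) = -4 + ⅙ = -23/6 ≈ -3.8333)
T(G) = √(-23/6 + G) (T(G) = √(G - 23/6) = √(-23/6 + G))
(38 + T(6))*W(-4, (-3 - 3)²) = (38 + √(-138 + 36*6)/6)*(-4 + (-3 - 3)²) = (38 + √(-138 + 216)/6)*(-4 + (-6)²) = (38 + √78/6)*(-4 + 36) = (38 + √78/6)*32 = 1216 + 16*√78/3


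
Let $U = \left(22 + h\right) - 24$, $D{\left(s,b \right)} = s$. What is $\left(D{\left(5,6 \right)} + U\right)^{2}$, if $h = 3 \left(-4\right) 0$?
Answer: $9$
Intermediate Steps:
$h = 0$ ($h = \left(-12\right) 0 = 0$)
$U = -2$ ($U = \left(22 + 0\right) - 24 = 22 - 24 = -2$)
$\left(D{\left(5,6 \right)} + U\right)^{2} = \left(5 - 2\right)^{2} = 3^{2} = 9$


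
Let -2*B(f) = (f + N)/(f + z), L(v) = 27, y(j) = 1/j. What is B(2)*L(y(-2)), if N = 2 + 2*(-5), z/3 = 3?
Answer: 81/11 ≈ 7.3636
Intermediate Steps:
z = 9 (z = 3*3 = 9)
N = -8 (N = 2 - 10 = -8)
B(f) = -(-8 + f)/(2*(9 + f)) (B(f) = -(f - 8)/(2*(f + 9)) = -(-8 + f)/(2*(9 + f)))
B(2)*L(y(-2)) = ((8 - 1*2)/(2*(9 + 2)))*27 = ((1/2)*(8 - 2)/11)*27 = ((1/2)*(1/11)*6)*27 = (3/11)*27 = 81/11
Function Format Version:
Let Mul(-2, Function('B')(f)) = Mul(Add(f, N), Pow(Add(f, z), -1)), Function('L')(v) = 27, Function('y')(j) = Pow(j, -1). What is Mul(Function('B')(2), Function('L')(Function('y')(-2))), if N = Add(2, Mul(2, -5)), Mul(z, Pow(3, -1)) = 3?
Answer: Rational(81, 11) ≈ 7.3636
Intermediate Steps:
z = 9 (z = Mul(3, 3) = 9)
N = -8 (N = Add(2, -10) = -8)
Function('B')(f) = Mul(Rational(-1, 2), Pow(Add(9, f), -1), Add(-8, f)) (Function('B')(f) = Mul(Rational(-1, 2), Mul(Add(f, -8), Pow(Add(f, 9), -1))) = Mul(Rational(-1, 2), Mul(Add(-8, f), Pow(Add(9, f), -1))) = Mul(Rational(-1, 2), Mul(Pow(Add(9, f), -1), Add(-8, f))) = Mul(Rational(-1, 2), Pow(Add(9, f), -1), Add(-8, f)))
Mul(Function('B')(2), Function('L')(Function('y')(-2))) = Mul(Mul(Rational(1, 2), Pow(Add(9, 2), -1), Add(8, Mul(-1, 2))), 27) = Mul(Mul(Rational(1, 2), Pow(11, -1), Add(8, -2)), 27) = Mul(Mul(Rational(1, 2), Rational(1, 11), 6), 27) = Mul(Rational(3, 11), 27) = Rational(81, 11)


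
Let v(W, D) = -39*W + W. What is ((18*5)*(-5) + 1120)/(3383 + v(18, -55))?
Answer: 670/2699 ≈ 0.24824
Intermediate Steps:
v(W, D) = -38*W
((18*5)*(-5) + 1120)/(3383 + v(18, -55)) = ((18*5)*(-5) + 1120)/(3383 - 38*18) = (90*(-5) + 1120)/(3383 - 684) = (-450 + 1120)/2699 = 670*(1/2699) = 670/2699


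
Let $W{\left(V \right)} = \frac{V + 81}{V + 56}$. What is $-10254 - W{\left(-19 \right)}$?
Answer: $- \frac{379460}{37} \approx -10256.0$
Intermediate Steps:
$W{\left(V \right)} = \frac{81 + V}{56 + V}$
$-10254 - W{\left(-19 \right)} = -10254 - \frac{81 - 19}{56 - 19} = -10254 - \frac{1}{37} \cdot 62 = -10254 - \frac{62}{37} = - \frac{379460}{37}$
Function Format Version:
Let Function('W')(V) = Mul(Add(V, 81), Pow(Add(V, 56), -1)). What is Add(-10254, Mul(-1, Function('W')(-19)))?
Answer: Rational(-379460, 37) ≈ -10256.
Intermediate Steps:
Function('W')(V) = Mul(Pow(Add(56, V), -1), Add(81, V)) (Function('W')(V) = Mul(Add(81, V), Pow(Add(56, V), -1)) = Mul(Pow(Add(56, V), -1), Add(81, V)))
Add(-10254, Mul(-1, Function('W')(-19))) = Add(-10254, Mul(-1, Mul(Pow(Add(56, -19), -1), Add(81, -19)))) = Add(-10254, Mul(-1, Mul(Pow(37, -1), 62))) = Add(-10254, Mul(-1, Mul(Rational(1, 37), 62))) = Add(-10254, Mul(-1, Rational(62, 37))) = Add(-10254, Rational(-62, 37)) = Rational(-379460, 37)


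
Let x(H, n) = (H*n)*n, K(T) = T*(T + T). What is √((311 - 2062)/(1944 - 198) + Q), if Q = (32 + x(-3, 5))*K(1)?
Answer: I*√29469958/582 ≈ 9.3275*I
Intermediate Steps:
K(T) = 2*T² (K(T) = T*(2*T) = 2*T²)
x(H, n) = H*n²
Q = -86 (Q = (32 - 3*5²)*(2*1²) = (32 - 3*25)*(2*1) = (32 - 75)*2 = -43*2 = -86)
√((311 - 2062)/(1944 - 198) + Q) = √((311 - 2062)/(1944 - 198) - 86) = √(-1751/1746 - 86) = √(-151907/1746) = I*√29469958/582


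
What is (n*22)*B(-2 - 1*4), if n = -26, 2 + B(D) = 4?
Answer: -1144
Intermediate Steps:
B(D) = 2 (B(D) = -2 + 4 = 2)
(n*22)*B(-2 - 1*4) = -26*22*2 = -572*2 = -1144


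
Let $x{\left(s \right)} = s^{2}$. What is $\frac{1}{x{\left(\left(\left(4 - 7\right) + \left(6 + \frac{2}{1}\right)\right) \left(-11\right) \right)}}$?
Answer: $\frac{1}{3025} \approx 0.00033058$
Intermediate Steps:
$\frac{1}{x{\left(\left(\left(4 - 7\right) + \left(6 + \frac{2}{1}\right)\right) \left(-11\right) \right)}} = \frac{1}{\left(\left(\left(4 - 7\right) + \left(6 + \frac{2}{1}\right)\right) \left(-11\right)\right)^{2}} = \frac{1}{\left(\left(\left(4 - 7\right) + \left(6 + 2 \cdot 1\right)\right) \left(-11\right)\right)^{2}} = \frac{1}{\left(\left(-3 + \left(6 + 2\right)\right) \left(-11\right)\right)^{2}} = \frac{1}{\left(\left(-3 + 8\right) \left(-11\right)\right)^{2}} = \frac{1}{\left(5 \left(-11\right)\right)^{2}} = \frac{1}{\left(-55\right)^{2}} = \frac{1}{3025}$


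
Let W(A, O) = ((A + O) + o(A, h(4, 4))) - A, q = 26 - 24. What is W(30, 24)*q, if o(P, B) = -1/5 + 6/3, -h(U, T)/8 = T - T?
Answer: 258/5 ≈ 51.600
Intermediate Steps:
h(U, T) = 0 (h(U, T) = -8*(T - T) = -8*0 = 0)
o(P, B) = 9/5 (o(P, B) = -1*⅕ + 6*(⅓) = -⅕ + 2 = 9/5)
q = 2
W(A, O) = 9/5 + O (W(A, O) = ((A + O) + 9/5) - A = (9/5 + A + O) - A = 9/5 + O)
W(30, 24)*q = (9/5 + 24)*2 = (129/5)*2 = 258/5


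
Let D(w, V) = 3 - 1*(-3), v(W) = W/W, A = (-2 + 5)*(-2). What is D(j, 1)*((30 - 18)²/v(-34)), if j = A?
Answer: 864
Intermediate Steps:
A = -6 (A = 3*(-2) = -6)
v(W) = 1
j = -6
D(w, V) = 6 (D(w, V) = 3 + 3 = 6)
D(j, 1)*((30 - 18)²/v(-34)) = 6*((30 - 18)²/1) = 6*(12²*1) = 6*(144*1) = 6*144 = 864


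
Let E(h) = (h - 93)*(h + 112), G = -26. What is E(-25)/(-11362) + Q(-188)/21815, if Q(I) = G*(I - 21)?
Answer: 142846949/123931015 ≈ 1.1526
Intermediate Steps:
Q(I) = 546 - 26*I (Q(I) = -26*(I - 21) = -26*(-21 + I) = 546 - 26*I)
E(h) = (-93 + h)*(112 + h)
E(-25)/(-11362) + Q(-188)/21815 = (-10416 + (-25)² + 19*(-25))/(-11362) + (546 - 26*(-188))/21815 = (-10416 + 625 - 475)*(-1/11362) + (546 + 4888)*(1/21815) = -10266*(-1/11362) + 5434*(1/21815) = 5133/5681 + 5434/21815 = 142846949/123931015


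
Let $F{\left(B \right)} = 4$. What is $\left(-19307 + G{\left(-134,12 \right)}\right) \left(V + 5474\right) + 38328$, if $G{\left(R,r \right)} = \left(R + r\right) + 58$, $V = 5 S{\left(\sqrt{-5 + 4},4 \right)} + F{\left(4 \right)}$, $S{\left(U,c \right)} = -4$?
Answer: $-105688590$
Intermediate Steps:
$V = -16$ ($V = 5 \left(-4\right) + 4 = -20 + 4 = -16$)
$G{\left(R,r \right)} = 58 + R + r$
$\left(-19307 + G{\left(-134,12 \right)}\right) \left(V + 5474\right) + 38328 = \left(-19307 + \left(58 - 134 + 12\right)\right) \left(-16 + 5474\right) + 38328 = \left(-19307 - 64\right) 5458 + 38328 = \left(-19371\right) 5458 + 38328 = -105726918 + 38328 = -105688590$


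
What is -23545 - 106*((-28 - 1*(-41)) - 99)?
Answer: -14429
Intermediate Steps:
-23545 - 106*((-28 - 1*(-41)) - 99) = -23545 - 106*((-28 + 41) - 99) = -23545 - 106*(13 - 99) = -23545 - 106*(-86) = -23545 - 1*(-9116) = -23545 + 9116 = -14429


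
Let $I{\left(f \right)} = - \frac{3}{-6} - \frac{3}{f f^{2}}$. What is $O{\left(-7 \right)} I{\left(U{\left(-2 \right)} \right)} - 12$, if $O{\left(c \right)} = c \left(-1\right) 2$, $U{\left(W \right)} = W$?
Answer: $\frac{1}{4} \approx 0.25$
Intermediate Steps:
$O{\left(c \right)} = - 2 c$ ($O{\left(c \right)} = - c 2 = - 2 c$)
$I{\left(f \right)} = \frac{1}{2} - \frac{3}{f^{3}}$ ($I{\left(f \right)} = \left(-3\right) \left(- \frac{1}{6}\right) - \frac{3}{f^{3}} = \frac{1}{2} - \frac{3}{f^{3}}$)
$O{\left(-7 \right)} I{\left(U{\left(-2 \right)} \right)} - 12 = \left(-2\right) \left(-7\right) \left(\frac{1}{2} - \frac{3}{-8}\right) - 12 = 14 \left(\frac{1}{2} - - \frac{3}{8}\right) - 12 = 14 \left(\frac{1}{2} + \frac{3}{8}\right) - 12 = 14 \cdot \frac{7}{8} - 12 = \frac{49}{4} - 12 = \frac{1}{4}$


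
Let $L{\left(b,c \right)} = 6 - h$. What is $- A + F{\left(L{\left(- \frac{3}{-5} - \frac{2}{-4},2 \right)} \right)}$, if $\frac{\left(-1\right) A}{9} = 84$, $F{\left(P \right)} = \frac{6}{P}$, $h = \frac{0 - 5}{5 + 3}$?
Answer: $\frac{40116}{53} \approx 756.91$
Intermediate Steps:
$h = - \frac{5}{8} \approx -0.625$
$L{\left(b,c \right)} = \frac{53}{8}$ ($L{\left(b,c \right)} = 6 - - \frac{5}{8} = 6 + \frac{5}{8} = \frac{53}{8}$)
$A = -756$ ($A = \left(-9\right) 84 = -756$)
$- A + F{\left(L{\left(- \frac{3}{-5} - \frac{2}{-4},2 \right)} \right)} = \left(-1\right) \left(-756\right) + \frac{6}{\frac{53}{8}} = 756 + 6 \cdot \frac{8}{53} = 756 + \frac{48}{53} = \frac{40116}{53}$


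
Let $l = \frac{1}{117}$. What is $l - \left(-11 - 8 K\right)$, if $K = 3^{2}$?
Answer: $\frac{9712}{117} \approx 83.009$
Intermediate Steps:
$K = 9$
$l = \frac{1}{117} \approx 0.008547$
$l - \left(-11 - 8 K\right) = \frac{1}{117} - \left(-11 - 72\right) = \frac{1}{117} - -83 = \frac{1}{117} + 83 = \frac{9712}{117}$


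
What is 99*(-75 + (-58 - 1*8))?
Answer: -13959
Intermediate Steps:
99*(-75 + (-58 - 1*8)) = 99*(-75 + (-58 - 8)) = 99*(-75 - 66) = 99*(-141) = -13959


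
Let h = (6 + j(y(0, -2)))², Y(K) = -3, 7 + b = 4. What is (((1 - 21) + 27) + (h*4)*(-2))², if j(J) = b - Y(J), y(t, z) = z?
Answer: 78961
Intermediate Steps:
b = -3 (b = -7 + 4 = -3)
j(J) = 0 (j(J) = -3 - 1*(-3) = -3 + 3 = 0)
h = 36 (h = (6 + 0)² = 6² = 36)
(((1 - 21) + 27) + (h*4)*(-2))² = (((1 - 21) + 27) + (36*4)*(-2))² = ((-20 + 27) + 144*(-2))² = (7 - 288)² = (-281)² = 78961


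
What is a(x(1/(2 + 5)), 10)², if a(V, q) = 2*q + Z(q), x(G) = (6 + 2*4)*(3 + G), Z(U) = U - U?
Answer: 400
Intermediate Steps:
Z(U) = 0
x(G) = 42 + 14*G (x(G) = (6 + 8)*(3 + G) = 14*(3 + G) = 42 + 14*G)
a(V, q) = 2*q (a(V, q) = 2*q + 0 = 2*q)
a(x(1/(2 + 5)), 10)² = (2*10)² = 20² = 400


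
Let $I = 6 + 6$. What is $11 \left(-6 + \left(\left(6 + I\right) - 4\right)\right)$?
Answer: $88$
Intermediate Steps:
$I = 12$
$11 \left(-6 + \left(\left(6 + I\right) - 4\right)\right) = 11 \left(-6 + \left(\left(6 + 12\right) - 4\right)\right) = 11 \left(-6 + \left(18 - 4\right)\right) = 11 \left(-6 + 14\right) = 11 \cdot 8 = 88$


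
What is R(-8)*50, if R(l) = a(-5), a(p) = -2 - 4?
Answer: -300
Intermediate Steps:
a(p) = -6
R(l) = -6
R(-8)*50 = -6*50 = -300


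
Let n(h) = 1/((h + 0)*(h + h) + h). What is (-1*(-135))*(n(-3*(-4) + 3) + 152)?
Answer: 636129/31 ≈ 20520.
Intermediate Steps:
n(h) = 1/(h + 2*h²) (n(h) = 1/(h*(2*h) + h) = 1/(2*h² + h) = 1/(h + 2*h²))
(-1*(-135))*(n(-3*(-4) + 3) + 152) = (-1*(-135))*(1/((-3*(-4) + 3)*(1 + 2*(-3*(-4) + 3))) + 152) = 135*(1/((12 + 3)*(1 + 2*(12 + 3))) + 152) = 135*(1/(15*(1 + 2*15)) + 152) = 135*(1/(15*(1 + 30)) + 152) = 135*((1/15)/31 + 152) = 135*((1/15)*(1/31) + 152) = 135*(1/465 + 152) = 135*(70681/465) = 636129/31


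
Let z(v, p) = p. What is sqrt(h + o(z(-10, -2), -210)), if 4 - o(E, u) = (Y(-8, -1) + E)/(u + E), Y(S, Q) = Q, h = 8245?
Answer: sqrt(92685605)/106 ≈ 90.824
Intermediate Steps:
o(E, u) = 4 - (-1 + E)/(E + u) (o(E, u) = 4 - (-1 + E)/(u + E) = 4 - (-1 + E)/(E + u))
sqrt(h + o(z(-10, -2), -210)) = sqrt(8245 + (1 + 3*(-2) + 4*(-210))/(-2 - 210)) = sqrt(8245 + (1 - 6 - 840)/(-212)) = sqrt(8245 - 1/212*(-845)) = sqrt(8245 + 845/212) = sqrt(1748785/212) = sqrt(92685605)/106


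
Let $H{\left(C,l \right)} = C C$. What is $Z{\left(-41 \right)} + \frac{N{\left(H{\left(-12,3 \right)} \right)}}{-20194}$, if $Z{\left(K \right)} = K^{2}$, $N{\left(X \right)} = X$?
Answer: $\frac{16972985}{10097} \approx 1681.0$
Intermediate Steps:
$H{\left(C,l \right)} = C^{2}$
$Z{\left(-41 \right)} + \frac{N{\left(H{\left(-12,3 \right)} \right)}}{-20194} = \left(-41\right)^{2} + \frac{\left(-12\right)^{2}}{-20194} = 1681 + 144 \left(- \frac{1}{20194}\right) = 1681 - \frac{72}{10097} = \frac{16972985}{10097}$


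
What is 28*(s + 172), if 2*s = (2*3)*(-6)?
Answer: 4312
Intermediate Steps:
s = -18 (s = ((2*3)*(-6))/2 = (6*(-6))/2 = (½)*(-36) = -18)
28*(s + 172) = 28*(-18 + 172) = 28*154 = 4312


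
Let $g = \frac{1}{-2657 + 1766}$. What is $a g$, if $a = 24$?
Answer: $- \frac{8}{297} \approx -0.026936$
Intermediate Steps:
$g = - \frac{1}{891}$ ($g = \frac{1}{-891} = - \frac{1}{891} \approx -0.0011223$)
$a g = 24 \left(- \frac{1}{891}\right) = - \frac{8}{297}$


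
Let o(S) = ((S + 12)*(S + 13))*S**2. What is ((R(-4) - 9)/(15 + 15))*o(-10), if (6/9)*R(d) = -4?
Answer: -300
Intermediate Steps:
R(d) = -6 (R(d) = (3/2)*(-4) = -6)
o(S) = S**2*(12 + S)*(13 + S) (o(S) = ((12 + S)*(13 + S))*S**2 = S**2*(12 + S)*(13 + S))
((R(-4) - 9)/(15 + 15))*o(-10) = ((-6 - 9)/(15 + 15))*((-10)**2*(156 + (-10)**2 + 25*(-10))) = (-15/30)*(100*(156 + 100 - 250)) = (-15*1/30)*(100*6) = -1/2*600 = -300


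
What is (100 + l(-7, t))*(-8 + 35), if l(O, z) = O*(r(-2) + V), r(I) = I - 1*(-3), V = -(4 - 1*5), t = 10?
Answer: 2322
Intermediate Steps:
V = 1 (V = -(4 - 5) = -1*(-1) = 1)
r(I) = 3 + I (r(I) = I + 3 = 3 + I)
l(O, z) = 2*O (l(O, z) = O*((3 - 2) + 1) = O*(1 + 1) = O*2 = 2*O)
(100 + l(-7, t))*(-8 + 35) = (100 + 2*(-7))*(-8 + 35) = (100 - 14)*27 = 86*27 = 2322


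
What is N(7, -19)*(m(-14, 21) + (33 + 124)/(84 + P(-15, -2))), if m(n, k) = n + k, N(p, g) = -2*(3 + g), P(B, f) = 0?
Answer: 5960/21 ≈ 283.81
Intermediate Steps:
N(p, g) = -6 - 2*g
m(n, k) = k + n
N(7, -19)*(m(-14, 21) + (33 + 124)/(84 + P(-15, -2))) = (-6 - 2*(-19))*((21 - 14) + (33 + 124)/(84 + 0)) = (-6 + 38)*(7 + 157/84) = 32*(7 + 157*(1/84)) = 32*(7 + 157/84) = 32*(745/84) = 5960/21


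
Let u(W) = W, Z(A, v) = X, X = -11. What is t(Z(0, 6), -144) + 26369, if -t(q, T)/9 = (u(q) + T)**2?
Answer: -189856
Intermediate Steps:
Z(A, v) = -11
t(q, T) = -9*(T + q)**2 (t(q, T) = -9*(q + T)**2 = -9*(T + q)**2)
t(Z(0, 6), -144) + 26369 = -9*(-144 - 11)**2 + 26369 = -9*(-155)**2 + 26369 = -9*24025 + 26369 = -216225 + 26369 = -189856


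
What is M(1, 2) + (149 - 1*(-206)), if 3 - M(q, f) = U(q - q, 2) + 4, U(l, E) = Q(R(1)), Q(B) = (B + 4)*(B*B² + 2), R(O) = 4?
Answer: -174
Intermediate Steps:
Q(B) = (2 + B³)*(4 + B) (Q(B) = (4 + B)*(B³ + 2) = (4 + B)*(2 + B³) = (2 + B³)*(4 + B))
U(l, E) = 528 (U(l, E) = 8 + 4⁴ + 2*4 + 4*4³ = 8 + 256 + 8 + 4*64 = 8 + 256 + 8 + 256 = 528)
M(q, f) = -529 (M(q, f) = 3 - (528 + 4) = 3 - 1*532 = 3 - 532 = -529)
M(1, 2) + (149 - 1*(-206)) = -529 + (149 - 1*(-206)) = -529 + (149 + 206) = -529 + 355 = -174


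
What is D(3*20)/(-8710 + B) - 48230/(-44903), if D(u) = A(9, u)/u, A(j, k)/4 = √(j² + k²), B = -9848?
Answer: 48230/44903 - √409/92790 ≈ 1.0739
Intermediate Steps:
A(j, k) = 4*√(j² + k²)
D(u) = 4*√(81 + u²)/u (D(u) = (4*√(9² + u²))/u = (4*√(81 + u²))/u = 4*√(81 + u²)/u)
D(3*20)/(-8710 + B) - 48230/(-44903) = (4*√(81 + (3*20)²)/((3*20)))/(-8710 - 9848) - 48230/(-44903) = (4*√(81 + 60²)/60)/(-18558) - 48230*(-1/44903) = (4*(1/60)*√(81 + 3600))*(-1/18558) + 48230/44903 = (4*(1/60)*√3681)*(-1/18558) + 48230/44903 = (4*(1/60)*(3*√409))*(-1/18558) + 48230/44903 = (√409/5)*(-1/18558) + 48230/44903 = -√409/92790 + 48230/44903 = 48230/44903 - √409/92790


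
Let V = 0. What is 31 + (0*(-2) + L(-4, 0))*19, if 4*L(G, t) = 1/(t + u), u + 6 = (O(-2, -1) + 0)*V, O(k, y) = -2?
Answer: 725/24 ≈ 30.208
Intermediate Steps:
u = -6 (u = -6 + (-2 + 0)*0 = -6 - 2*0 = -6 + 0 = -6)
L(G, t) = 1/(4*(-6 + t)) (L(G, t) = 1/(4*(t - 6)) = 1/(4*(-6 + t)))
31 + (0*(-2) + L(-4, 0))*19 = 31 + (0*(-2) + 1/(4*(-6 + 0)))*19 = 31 + (0 + (1/4)/(-6))*19 = 31 + (0 + (1/4)*(-1/6))*19 = 31 + (0 - 1/24)*19 = 31 - 1/24*19 = 31 - 19/24 = 725/24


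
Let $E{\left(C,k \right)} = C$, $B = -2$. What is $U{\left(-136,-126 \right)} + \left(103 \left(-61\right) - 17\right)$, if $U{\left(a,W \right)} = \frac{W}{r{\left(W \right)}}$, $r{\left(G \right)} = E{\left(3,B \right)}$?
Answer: $-6342$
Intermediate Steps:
$r{\left(G \right)} = 3$
$U{\left(a,W \right)} = \frac{W}{3}$
$U{\left(-136,-126 \right)} + \left(103 \left(-61\right) - 17\right) = \frac{1}{3} \left(-126\right) + \left(103 \left(-61\right) - 17\right) = -42 - 6300 = -6342$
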